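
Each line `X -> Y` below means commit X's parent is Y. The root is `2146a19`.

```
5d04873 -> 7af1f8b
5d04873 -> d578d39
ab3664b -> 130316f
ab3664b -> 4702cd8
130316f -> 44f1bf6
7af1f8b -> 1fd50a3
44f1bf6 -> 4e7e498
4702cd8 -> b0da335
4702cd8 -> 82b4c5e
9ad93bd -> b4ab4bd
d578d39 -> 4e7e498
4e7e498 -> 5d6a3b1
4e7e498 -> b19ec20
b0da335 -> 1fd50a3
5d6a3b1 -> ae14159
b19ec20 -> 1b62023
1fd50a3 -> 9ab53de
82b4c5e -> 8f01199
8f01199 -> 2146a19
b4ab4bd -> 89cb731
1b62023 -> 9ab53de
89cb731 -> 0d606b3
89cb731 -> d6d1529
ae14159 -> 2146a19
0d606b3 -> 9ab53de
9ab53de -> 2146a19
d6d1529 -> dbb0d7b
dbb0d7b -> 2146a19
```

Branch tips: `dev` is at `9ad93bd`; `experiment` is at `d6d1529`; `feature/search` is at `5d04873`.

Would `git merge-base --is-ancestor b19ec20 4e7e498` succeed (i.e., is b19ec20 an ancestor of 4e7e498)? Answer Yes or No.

Yes

Ancestors of 4e7e498 (commits reachable by following parents): {1b62023, 2146a19, 4e7e498, 5d6a3b1, 9ab53de, ae14159, b19ec20}.
b19ec20 is in that set, so it is an ancestor of 4e7e498.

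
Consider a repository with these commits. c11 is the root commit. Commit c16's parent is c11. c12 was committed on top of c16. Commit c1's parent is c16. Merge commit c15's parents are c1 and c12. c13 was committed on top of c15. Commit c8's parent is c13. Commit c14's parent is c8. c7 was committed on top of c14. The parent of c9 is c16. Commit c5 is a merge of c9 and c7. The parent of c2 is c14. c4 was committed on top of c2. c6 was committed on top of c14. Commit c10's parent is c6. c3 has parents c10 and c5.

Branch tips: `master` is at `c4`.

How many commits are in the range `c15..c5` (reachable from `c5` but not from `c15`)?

Reachable from c5: {c1, c11, c12, c13, c14, c15, c16, c5, c7, c8, c9}.
Reachable from c15: {c1, c11, c12, c15, c16}.
In c5's history but not c15's: {c13, c14, c5, c7, c8, c9} — 6 commits.

6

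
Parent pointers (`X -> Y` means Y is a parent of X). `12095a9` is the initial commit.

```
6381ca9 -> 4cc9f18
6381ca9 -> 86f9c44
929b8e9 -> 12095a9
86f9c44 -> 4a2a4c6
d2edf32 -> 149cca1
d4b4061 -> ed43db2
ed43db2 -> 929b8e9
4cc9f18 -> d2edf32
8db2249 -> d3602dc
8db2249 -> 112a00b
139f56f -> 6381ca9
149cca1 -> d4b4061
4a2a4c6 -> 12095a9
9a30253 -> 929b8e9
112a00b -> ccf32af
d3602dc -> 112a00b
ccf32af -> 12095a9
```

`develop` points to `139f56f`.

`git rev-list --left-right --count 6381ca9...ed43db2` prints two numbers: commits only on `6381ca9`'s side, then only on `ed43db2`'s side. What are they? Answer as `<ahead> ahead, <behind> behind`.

Reachable from 6381ca9: {12095a9, 149cca1, 4a2a4c6, 4cc9f18, 6381ca9, 86f9c44, 929b8e9, d2edf32, d4b4061, ed43db2}.
Reachable from ed43db2: {12095a9, 929b8e9, ed43db2}.
Only in 6381ca9's history (ahead): {149cca1, 4a2a4c6, 4cc9f18, 6381ca9, 86f9c44, d2edf32, d4b4061} — 7.
Only in ed43db2's history (behind): {} — 0.

7 ahead, 0 behind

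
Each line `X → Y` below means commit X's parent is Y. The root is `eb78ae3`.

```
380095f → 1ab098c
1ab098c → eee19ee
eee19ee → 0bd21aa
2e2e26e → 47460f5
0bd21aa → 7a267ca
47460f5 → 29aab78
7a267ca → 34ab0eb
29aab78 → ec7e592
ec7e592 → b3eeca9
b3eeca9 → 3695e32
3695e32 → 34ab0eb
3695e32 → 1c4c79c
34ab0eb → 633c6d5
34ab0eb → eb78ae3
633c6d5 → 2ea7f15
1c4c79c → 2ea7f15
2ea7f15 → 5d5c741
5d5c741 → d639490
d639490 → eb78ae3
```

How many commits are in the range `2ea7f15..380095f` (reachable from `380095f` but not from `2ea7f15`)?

Reachable from 380095f: {0bd21aa, 1ab098c, 2ea7f15, 34ab0eb, 380095f, 5d5c741, 633c6d5, 7a267ca, d639490, eb78ae3, eee19ee}.
Reachable from 2ea7f15: {2ea7f15, 5d5c741, d639490, eb78ae3}.
In 380095f's history but not 2ea7f15's: {0bd21aa, 1ab098c, 34ab0eb, 380095f, 633c6d5, 7a267ca, eee19ee} — 7 commits.

7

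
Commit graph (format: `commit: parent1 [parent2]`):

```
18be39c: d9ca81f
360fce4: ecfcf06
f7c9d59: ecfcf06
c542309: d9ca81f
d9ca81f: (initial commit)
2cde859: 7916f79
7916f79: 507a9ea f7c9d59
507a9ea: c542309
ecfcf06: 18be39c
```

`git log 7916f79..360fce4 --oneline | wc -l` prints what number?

1

Reachable from 360fce4: {18be39c, 360fce4, d9ca81f, ecfcf06}.
Reachable from 7916f79: {18be39c, 507a9ea, 7916f79, c542309, d9ca81f, ecfcf06, f7c9d59}.
In 360fce4's history but not 7916f79's: {360fce4} — 1 commit.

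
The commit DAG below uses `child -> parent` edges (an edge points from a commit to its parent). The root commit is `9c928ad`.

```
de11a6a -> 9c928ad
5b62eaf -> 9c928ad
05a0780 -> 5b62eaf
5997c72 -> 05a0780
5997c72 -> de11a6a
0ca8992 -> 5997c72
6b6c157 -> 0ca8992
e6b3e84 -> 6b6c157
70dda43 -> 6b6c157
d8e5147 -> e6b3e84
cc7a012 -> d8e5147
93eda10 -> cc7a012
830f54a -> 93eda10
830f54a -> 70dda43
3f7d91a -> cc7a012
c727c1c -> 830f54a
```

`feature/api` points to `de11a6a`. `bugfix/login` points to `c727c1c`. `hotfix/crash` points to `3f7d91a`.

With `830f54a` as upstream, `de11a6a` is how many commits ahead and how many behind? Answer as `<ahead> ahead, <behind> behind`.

Reachable from de11a6a: {9c928ad, de11a6a}.
Reachable from 830f54a: {05a0780, 0ca8992, 5997c72, 5b62eaf, 6b6c157, 70dda43, 830f54a, 93eda10, 9c928ad, cc7a012, d8e5147, de11a6a, e6b3e84}.
Only in de11a6a's history (ahead): {} — 0.
Only in 830f54a's history (behind): {05a0780, 0ca8992, 5997c72, 5b62eaf, 6b6c157, 70dda43, 830f54a, 93eda10, cc7a012, d8e5147, e6b3e84} — 11.

0 ahead, 11 behind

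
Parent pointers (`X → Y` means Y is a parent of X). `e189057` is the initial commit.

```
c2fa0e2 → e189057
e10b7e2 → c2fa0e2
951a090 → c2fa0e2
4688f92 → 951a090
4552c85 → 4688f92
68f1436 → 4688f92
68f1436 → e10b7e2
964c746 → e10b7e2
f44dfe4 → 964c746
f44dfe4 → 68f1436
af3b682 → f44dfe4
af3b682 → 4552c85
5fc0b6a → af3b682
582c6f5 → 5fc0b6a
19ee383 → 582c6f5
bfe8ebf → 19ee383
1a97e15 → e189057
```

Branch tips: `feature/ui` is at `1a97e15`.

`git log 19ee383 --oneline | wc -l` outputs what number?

13

Walking parent pointers from 19ee383: reachable set = {19ee383, 4552c85, 4688f92, 582c6f5, 5fc0b6a, 68f1436, 951a090, 964c746, af3b682, c2fa0e2, e10b7e2, e189057, f44dfe4}.
That is 13 commits.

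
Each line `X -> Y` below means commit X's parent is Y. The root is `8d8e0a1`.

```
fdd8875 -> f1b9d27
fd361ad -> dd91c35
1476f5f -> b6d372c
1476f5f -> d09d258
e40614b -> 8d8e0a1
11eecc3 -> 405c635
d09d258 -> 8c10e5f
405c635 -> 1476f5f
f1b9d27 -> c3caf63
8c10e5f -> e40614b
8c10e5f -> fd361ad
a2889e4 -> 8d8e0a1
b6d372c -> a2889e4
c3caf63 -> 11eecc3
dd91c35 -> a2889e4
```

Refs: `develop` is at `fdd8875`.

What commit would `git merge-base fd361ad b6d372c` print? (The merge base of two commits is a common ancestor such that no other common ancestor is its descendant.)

a2889e4

Ancestors of fd361ad: {8d8e0a1, a2889e4, dd91c35, fd361ad}.
Ancestors of b6d372c: {8d8e0a1, a2889e4, b6d372c}.
Common ancestors: {8d8e0a1, a2889e4}.
Among these, a2889e4 is not an ancestor of any other common ancestor — it is the merge base.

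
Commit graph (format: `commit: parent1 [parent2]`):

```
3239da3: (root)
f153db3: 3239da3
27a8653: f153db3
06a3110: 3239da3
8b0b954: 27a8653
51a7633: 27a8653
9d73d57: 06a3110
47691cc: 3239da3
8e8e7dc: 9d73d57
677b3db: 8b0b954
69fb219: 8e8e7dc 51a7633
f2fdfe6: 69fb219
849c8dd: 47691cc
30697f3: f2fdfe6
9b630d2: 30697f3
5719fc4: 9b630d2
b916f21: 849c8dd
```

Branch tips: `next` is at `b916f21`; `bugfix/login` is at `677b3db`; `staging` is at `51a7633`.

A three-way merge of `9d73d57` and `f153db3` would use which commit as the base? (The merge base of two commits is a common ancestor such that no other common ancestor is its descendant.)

Ancestors of 9d73d57: {06a3110, 3239da3, 9d73d57}.
Ancestors of f153db3: {3239da3, f153db3}.
Common ancestors: {3239da3}.
The only common ancestor is 3239da3, so it is the merge base.

3239da3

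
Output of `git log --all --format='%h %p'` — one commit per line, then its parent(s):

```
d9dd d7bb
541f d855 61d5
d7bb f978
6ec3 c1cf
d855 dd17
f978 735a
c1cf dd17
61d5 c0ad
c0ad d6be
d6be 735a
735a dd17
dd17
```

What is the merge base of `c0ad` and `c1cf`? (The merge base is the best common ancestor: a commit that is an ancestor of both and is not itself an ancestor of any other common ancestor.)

Ancestors of c0ad: {735a, c0ad, d6be, dd17}.
Ancestors of c1cf: {c1cf, dd17}.
Common ancestors: {dd17}.
The only common ancestor is dd17, so it is the merge base.

dd17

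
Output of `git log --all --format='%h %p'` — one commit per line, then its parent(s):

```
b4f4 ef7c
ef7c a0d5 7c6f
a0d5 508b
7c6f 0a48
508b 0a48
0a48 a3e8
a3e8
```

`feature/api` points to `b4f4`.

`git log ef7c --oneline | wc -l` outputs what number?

Walking parent pointers from ef7c: reachable set = {0a48, 508b, 7c6f, a0d5, a3e8, ef7c}.
That is 6 commits.

6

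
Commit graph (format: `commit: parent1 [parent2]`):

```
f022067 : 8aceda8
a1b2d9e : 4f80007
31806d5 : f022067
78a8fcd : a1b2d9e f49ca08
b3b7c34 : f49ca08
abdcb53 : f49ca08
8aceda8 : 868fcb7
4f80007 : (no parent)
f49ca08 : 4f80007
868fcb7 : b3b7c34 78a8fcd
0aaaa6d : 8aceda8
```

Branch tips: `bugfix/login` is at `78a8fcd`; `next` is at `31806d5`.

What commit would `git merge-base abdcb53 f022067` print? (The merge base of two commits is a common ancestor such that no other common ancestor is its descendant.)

f49ca08

Ancestors of abdcb53: {4f80007, abdcb53, f49ca08}.
Ancestors of f022067: {4f80007, 78a8fcd, 868fcb7, 8aceda8, a1b2d9e, b3b7c34, f022067, f49ca08}.
Common ancestors: {4f80007, f49ca08}.
Among these, f49ca08 is not an ancestor of any other common ancestor — it is the merge base.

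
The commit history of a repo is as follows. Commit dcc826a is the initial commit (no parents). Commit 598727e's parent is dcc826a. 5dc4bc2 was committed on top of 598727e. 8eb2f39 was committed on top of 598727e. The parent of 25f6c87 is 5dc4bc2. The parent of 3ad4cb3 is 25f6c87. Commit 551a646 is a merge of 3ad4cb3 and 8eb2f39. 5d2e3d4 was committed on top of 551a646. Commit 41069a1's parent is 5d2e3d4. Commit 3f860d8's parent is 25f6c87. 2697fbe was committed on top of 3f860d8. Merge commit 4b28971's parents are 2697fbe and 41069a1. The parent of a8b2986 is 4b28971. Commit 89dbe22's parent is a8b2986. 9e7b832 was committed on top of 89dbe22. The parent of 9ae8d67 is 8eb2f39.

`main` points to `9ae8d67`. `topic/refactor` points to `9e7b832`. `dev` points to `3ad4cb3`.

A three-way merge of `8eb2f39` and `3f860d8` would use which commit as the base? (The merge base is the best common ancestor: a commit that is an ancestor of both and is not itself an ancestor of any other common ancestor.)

Ancestors of 8eb2f39: {598727e, 8eb2f39, dcc826a}.
Ancestors of 3f860d8: {25f6c87, 3f860d8, 598727e, 5dc4bc2, dcc826a}.
Common ancestors: {598727e, dcc826a}.
Among these, 598727e is not an ancestor of any other common ancestor — it is the merge base.

598727e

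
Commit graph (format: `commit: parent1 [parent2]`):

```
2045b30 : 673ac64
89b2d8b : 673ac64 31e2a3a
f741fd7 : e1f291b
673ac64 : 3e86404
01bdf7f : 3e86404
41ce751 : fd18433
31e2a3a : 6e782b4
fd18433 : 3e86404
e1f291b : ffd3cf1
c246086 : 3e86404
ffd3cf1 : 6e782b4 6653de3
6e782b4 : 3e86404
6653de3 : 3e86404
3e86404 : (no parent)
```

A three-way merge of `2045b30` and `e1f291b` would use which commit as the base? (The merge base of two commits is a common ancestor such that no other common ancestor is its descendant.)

3e86404

Ancestors of 2045b30: {2045b30, 3e86404, 673ac64}.
Ancestors of e1f291b: {3e86404, 6653de3, 6e782b4, e1f291b, ffd3cf1}.
Common ancestors: {3e86404}.
The only common ancestor is 3e86404, so it is the merge base.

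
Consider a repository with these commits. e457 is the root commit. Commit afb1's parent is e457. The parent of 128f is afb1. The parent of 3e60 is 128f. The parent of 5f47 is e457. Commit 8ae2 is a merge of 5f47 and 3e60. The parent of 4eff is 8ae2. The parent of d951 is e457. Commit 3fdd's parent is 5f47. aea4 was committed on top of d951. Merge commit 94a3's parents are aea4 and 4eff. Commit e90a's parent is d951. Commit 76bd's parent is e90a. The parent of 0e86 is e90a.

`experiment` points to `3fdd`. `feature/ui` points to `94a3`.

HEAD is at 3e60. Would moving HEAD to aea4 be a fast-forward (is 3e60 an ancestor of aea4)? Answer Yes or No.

A fast-forward from 3e60 to aea4 is possible iff 3e60 is an ancestor of aea4.
Ancestors of aea4: {aea4, d951, e457}.
3e60 is not among them, so fast-forward is not possible.

No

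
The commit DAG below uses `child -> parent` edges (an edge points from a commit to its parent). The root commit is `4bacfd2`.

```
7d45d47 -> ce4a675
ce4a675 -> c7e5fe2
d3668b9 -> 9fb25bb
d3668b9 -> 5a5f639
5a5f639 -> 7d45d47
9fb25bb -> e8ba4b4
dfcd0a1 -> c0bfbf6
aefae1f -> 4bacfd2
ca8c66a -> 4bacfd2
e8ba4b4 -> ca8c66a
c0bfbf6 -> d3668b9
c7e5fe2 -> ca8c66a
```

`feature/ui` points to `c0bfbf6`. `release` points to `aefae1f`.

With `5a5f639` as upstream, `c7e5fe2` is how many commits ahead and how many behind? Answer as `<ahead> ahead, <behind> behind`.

0 ahead, 3 behind

Reachable from c7e5fe2: {4bacfd2, c7e5fe2, ca8c66a}.
Reachable from 5a5f639: {4bacfd2, 5a5f639, 7d45d47, c7e5fe2, ca8c66a, ce4a675}.
Only in c7e5fe2's history (ahead): {} — 0.
Only in 5a5f639's history (behind): {5a5f639, 7d45d47, ce4a675} — 3.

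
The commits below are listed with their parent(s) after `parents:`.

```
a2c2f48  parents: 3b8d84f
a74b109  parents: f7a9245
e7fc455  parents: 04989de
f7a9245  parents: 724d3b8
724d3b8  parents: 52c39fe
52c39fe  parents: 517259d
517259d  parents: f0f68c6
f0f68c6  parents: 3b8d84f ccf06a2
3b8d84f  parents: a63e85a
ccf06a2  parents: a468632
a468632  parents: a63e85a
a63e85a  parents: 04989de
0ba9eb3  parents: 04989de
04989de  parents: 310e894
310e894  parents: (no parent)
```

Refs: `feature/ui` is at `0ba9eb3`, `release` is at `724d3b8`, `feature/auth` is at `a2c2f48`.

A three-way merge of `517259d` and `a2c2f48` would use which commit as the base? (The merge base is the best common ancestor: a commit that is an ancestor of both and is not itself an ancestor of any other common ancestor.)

Ancestors of 517259d: {04989de, 310e894, 3b8d84f, 517259d, a468632, a63e85a, ccf06a2, f0f68c6}.
Ancestors of a2c2f48: {04989de, 310e894, 3b8d84f, a2c2f48, a63e85a}.
Common ancestors: {04989de, 310e894, 3b8d84f, a63e85a}.
Among these, 3b8d84f is not an ancestor of any other common ancestor — it is the merge base.

3b8d84f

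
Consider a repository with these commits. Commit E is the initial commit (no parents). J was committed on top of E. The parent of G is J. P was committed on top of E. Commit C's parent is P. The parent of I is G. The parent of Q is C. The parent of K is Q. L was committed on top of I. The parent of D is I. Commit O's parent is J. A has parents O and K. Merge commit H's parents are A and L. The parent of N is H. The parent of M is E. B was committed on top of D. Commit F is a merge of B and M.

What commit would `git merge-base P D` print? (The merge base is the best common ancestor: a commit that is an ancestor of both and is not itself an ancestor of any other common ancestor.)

E

Ancestors of P: {E, P}.
Ancestors of D: {D, E, G, I, J}.
Common ancestors: {E}.
The only common ancestor is E, so it is the merge base.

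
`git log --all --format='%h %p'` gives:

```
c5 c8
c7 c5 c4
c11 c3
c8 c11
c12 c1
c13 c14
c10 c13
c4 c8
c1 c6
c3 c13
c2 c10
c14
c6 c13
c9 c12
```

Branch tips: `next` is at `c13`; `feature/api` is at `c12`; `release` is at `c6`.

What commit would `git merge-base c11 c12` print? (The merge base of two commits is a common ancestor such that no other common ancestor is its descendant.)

c13

Ancestors of c11: {c11, c13, c14, c3}.
Ancestors of c12: {c1, c12, c13, c14, c6}.
Common ancestors: {c13, c14}.
Among these, c13 is not an ancestor of any other common ancestor — it is the merge base.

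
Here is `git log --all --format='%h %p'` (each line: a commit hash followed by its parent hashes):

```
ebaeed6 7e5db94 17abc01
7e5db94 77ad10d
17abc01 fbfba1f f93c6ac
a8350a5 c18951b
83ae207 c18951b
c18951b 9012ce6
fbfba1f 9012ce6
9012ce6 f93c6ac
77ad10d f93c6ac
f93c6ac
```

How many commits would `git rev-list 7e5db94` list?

Walking parent pointers from 7e5db94: reachable set = {77ad10d, 7e5db94, f93c6ac}.
That is 3 commits.

3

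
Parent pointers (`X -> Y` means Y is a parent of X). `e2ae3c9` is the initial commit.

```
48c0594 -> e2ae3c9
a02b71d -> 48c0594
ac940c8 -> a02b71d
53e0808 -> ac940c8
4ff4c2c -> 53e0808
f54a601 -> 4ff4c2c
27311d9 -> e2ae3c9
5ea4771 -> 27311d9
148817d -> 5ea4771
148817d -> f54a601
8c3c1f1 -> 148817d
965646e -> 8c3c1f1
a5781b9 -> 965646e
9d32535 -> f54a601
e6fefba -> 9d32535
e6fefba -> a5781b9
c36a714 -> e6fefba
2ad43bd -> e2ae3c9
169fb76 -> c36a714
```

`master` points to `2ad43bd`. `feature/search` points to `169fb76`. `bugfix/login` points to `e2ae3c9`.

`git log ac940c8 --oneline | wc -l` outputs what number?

4

Walking parent pointers from ac940c8: reachable set = {48c0594, a02b71d, ac940c8, e2ae3c9}.
That is 4 commits.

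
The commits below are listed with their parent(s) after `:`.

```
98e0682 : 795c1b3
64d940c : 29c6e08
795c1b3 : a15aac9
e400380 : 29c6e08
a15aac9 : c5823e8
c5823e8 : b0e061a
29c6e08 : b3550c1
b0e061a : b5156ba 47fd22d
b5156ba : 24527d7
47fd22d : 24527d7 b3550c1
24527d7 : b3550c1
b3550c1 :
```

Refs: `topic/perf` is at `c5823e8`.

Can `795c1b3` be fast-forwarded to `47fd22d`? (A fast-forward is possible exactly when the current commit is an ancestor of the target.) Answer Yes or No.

A fast-forward from 795c1b3 to 47fd22d is possible iff 795c1b3 is an ancestor of 47fd22d.
Ancestors of 47fd22d: {24527d7, 47fd22d, b3550c1}.
795c1b3 is not among them, so fast-forward is not possible.

No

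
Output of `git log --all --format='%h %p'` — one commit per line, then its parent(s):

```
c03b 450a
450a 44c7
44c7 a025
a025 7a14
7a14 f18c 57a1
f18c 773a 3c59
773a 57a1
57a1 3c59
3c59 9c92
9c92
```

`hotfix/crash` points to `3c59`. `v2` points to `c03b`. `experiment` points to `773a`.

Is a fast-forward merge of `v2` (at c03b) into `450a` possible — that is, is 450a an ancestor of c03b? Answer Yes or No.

A fast-forward from 450a to c03b is possible iff 450a is an ancestor of c03b.
Ancestors of c03b: {3c59, 44c7, 450a, 57a1, 773a, 7a14, 9c92, a025, c03b, f18c}.
450a is among them, so fast-forward is possible.

Yes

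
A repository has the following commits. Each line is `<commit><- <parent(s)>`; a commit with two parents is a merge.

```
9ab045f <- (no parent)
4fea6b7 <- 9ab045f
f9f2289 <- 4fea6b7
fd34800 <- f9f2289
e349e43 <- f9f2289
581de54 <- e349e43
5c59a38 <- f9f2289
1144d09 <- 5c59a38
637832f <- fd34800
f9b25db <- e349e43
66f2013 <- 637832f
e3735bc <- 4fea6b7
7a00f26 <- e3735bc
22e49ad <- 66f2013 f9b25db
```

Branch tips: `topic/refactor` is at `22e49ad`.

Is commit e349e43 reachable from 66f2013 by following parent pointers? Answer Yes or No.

Ancestors of 66f2013: {4fea6b7, 637832f, 66f2013, 9ab045f, f9f2289, fd34800}.
e349e43 is not in that set, so it is not an ancestor of 66f2013.

No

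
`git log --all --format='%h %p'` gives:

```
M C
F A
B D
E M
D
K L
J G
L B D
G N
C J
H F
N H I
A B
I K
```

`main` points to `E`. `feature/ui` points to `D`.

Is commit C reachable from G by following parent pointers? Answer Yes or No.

Ancestors of G: {A, B, D, F, G, H, I, K, L, N}.
C is not in that set, so it is not an ancestor of G.

No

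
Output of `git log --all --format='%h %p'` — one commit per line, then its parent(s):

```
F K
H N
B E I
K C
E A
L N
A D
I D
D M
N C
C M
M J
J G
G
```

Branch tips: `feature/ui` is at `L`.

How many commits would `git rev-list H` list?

Walking parent pointers from H: reachable set = {C, G, H, J, M, N}.
That is 6 commits.

6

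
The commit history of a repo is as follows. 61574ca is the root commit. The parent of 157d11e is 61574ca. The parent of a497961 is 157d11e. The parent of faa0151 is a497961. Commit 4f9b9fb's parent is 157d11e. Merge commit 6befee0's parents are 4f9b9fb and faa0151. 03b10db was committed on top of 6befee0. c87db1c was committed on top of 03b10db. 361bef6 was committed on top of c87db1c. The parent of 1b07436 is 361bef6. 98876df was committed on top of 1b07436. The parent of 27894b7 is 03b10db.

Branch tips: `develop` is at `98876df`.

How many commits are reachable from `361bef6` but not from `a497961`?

Reachable from 361bef6: {03b10db, 157d11e, 361bef6, 4f9b9fb, 61574ca, 6befee0, a497961, c87db1c, faa0151}.
Reachable from a497961: {157d11e, 61574ca, a497961}.
In 361bef6's history but not a497961's: {03b10db, 361bef6, 4f9b9fb, 6befee0, c87db1c, faa0151} — 6 commits.

6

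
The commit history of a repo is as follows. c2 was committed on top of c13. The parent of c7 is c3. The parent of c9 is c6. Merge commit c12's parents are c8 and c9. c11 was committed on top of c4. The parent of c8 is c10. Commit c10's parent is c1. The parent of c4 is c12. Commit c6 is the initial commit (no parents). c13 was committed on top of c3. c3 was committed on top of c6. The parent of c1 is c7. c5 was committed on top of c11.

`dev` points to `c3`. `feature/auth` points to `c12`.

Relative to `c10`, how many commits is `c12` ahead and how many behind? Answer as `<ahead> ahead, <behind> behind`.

3 ahead, 0 behind

Reachable from c12: {c1, c10, c12, c3, c6, c7, c8, c9}.
Reachable from c10: {c1, c10, c3, c6, c7}.
Only in c12's history (ahead): {c12, c8, c9} — 3.
Only in c10's history (behind): {} — 0.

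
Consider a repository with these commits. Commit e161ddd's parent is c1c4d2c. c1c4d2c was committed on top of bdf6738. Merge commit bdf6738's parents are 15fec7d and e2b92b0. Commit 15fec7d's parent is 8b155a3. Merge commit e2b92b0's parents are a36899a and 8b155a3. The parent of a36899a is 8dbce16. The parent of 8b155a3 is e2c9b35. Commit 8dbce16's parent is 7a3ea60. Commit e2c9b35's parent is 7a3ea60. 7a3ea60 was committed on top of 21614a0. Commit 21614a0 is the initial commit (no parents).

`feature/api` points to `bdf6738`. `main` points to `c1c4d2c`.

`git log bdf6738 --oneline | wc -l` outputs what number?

Walking parent pointers from bdf6738: reachable set = {15fec7d, 21614a0, 7a3ea60, 8b155a3, 8dbce16, a36899a, bdf6738, e2b92b0, e2c9b35}.
That is 9 commits.

9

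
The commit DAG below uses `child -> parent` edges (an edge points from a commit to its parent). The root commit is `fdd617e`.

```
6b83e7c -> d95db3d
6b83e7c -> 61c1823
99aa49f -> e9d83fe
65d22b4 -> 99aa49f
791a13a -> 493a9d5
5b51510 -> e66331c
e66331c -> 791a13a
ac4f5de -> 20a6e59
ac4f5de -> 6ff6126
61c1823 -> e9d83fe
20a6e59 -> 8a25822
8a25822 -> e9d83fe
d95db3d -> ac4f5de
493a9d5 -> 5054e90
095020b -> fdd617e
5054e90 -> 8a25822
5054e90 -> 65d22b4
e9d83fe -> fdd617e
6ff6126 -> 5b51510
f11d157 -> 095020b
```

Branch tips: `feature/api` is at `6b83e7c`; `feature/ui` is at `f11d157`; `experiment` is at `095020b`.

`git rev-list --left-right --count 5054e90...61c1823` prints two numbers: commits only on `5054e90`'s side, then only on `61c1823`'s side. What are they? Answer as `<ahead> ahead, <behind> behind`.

4 ahead, 1 behind

Reachable from 5054e90: {5054e90, 65d22b4, 8a25822, 99aa49f, e9d83fe, fdd617e}.
Reachable from 61c1823: {61c1823, e9d83fe, fdd617e}.
Only in 5054e90's history (ahead): {5054e90, 65d22b4, 8a25822, 99aa49f} — 4.
Only in 61c1823's history (behind): {61c1823} — 1.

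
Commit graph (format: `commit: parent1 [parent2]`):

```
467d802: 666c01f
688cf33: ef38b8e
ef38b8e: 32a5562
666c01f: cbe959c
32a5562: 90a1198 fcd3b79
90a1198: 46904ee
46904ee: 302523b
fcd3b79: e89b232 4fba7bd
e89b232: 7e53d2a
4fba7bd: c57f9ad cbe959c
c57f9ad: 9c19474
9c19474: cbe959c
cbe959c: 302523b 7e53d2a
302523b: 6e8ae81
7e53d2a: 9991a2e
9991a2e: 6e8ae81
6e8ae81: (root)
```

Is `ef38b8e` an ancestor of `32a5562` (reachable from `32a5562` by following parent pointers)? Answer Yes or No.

No

Ancestors of 32a5562: {302523b, 32a5562, 46904ee, 4fba7bd, 6e8ae81, 7e53d2a, 90a1198, 9991a2e, 9c19474, c57f9ad, cbe959c, e89b232, fcd3b79}.
ef38b8e is not in that set, so it is not an ancestor of 32a5562.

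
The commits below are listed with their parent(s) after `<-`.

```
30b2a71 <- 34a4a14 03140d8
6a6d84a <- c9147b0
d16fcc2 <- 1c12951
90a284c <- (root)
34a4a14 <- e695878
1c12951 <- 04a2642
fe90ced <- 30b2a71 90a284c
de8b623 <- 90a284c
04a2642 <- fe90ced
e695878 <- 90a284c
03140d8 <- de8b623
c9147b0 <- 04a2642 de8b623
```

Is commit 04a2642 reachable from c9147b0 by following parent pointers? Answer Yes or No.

Yes

Ancestors of c9147b0 (commits reachable by following parents): {03140d8, 04a2642, 30b2a71, 34a4a14, 90a284c, c9147b0, de8b623, e695878, fe90ced}.
04a2642 is in that set, so it is an ancestor of c9147b0.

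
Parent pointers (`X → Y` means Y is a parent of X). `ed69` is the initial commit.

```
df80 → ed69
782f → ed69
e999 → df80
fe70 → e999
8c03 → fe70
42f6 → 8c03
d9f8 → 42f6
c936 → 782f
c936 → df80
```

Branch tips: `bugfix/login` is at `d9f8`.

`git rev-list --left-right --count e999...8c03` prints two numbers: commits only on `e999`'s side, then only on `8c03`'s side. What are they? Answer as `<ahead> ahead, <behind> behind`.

Reachable from e999: {df80, e999, ed69}.
Reachable from 8c03: {8c03, df80, e999, ed69, fe70}.
Only in e999's history (ahead): {} — 0.
Only in 8c03's history (behind): {8c03, fe70} — 2.

0 ahead, 2 behind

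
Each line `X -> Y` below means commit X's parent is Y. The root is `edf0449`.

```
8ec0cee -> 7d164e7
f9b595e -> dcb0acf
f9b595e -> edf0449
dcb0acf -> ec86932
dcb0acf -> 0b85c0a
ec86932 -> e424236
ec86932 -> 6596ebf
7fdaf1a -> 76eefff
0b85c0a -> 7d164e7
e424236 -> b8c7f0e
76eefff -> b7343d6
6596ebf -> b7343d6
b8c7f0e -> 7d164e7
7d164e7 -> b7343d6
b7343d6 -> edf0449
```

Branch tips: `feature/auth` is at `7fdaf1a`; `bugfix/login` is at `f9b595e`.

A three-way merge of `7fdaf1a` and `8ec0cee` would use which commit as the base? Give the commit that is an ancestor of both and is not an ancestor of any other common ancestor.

Ancestors of 7fdaf1a: {76eefff, 7fdaf1a, b7343d6, edf0449}.
Ancestors of 8ec0cee: {7d164e7, 8ec0cee, b7343d6, edf0449}.
Common ancestors: {b7343d6, edf0449}.
Among these, b7343d6 is not an ancestor of any other common ancestor — it is the merge base.

b7343d6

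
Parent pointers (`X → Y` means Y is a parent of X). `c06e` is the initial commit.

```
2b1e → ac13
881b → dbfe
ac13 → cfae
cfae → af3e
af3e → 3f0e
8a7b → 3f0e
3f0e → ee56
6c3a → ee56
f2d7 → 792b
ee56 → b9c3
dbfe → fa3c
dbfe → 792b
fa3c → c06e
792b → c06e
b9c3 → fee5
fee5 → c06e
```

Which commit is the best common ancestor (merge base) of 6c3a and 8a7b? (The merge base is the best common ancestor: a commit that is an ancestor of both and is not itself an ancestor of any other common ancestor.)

ee56

Ancestors of 6c3a: {6c3a, b9c3, c06e, ee56, fee5}.
Ancestors of 8a7b: {3f0e, 8a7b, b9c3, c06e, ee56, fee5}.
Common ancestors: {b9c3, c06e, ee56, fee5}.
Among these, ee56 is not an ancestor of any other common ancestor — it is the merge base.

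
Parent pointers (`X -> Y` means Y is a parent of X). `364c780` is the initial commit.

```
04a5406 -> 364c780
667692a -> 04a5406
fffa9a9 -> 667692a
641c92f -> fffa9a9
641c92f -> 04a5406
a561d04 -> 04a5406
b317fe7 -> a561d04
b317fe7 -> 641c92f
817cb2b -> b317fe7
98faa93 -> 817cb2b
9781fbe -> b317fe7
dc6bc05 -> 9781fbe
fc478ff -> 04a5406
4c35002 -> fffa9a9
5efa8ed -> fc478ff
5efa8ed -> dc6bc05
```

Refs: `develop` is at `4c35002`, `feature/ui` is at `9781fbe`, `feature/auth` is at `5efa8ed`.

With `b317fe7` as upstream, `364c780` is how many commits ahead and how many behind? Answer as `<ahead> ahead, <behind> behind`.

Reachable from 364c780: {364c780}.
Reachable from b317fe7: {04a5406, 364c780, 641c92f, 667692a, a561d04, b317fe7, fffa9a9}.
Only in 364c780's history (ahead): {} — 0.
Only in b317fe7's history (behind): {04a5406, 641c92f, 667692a, a561d04, b317fe7, fffa9a9} — 6.

0 ahead, 6 behind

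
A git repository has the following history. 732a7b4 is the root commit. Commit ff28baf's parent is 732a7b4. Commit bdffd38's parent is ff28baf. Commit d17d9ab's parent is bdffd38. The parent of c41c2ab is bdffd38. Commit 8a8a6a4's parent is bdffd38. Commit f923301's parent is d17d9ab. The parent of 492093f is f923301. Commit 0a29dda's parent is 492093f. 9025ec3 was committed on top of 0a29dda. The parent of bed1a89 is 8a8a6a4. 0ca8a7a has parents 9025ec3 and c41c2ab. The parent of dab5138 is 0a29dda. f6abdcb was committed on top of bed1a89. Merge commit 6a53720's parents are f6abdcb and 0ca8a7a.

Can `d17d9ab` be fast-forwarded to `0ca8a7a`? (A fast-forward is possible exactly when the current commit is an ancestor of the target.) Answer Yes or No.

A fast-forward from d17d9ab to 0ca8a7a is possible iff d17d9ab is an ancestor of 0ca8a7a.
Ancestors of 0ca8a7a: {0a29dda, 0ca8a7a, 492093f, 732a7b4, 9025ec3, bdffd38, c41c2ab, d17d9ab, f923301, ff28baf}.
d17d9ab is among them, so fast-forward is possible.

Yes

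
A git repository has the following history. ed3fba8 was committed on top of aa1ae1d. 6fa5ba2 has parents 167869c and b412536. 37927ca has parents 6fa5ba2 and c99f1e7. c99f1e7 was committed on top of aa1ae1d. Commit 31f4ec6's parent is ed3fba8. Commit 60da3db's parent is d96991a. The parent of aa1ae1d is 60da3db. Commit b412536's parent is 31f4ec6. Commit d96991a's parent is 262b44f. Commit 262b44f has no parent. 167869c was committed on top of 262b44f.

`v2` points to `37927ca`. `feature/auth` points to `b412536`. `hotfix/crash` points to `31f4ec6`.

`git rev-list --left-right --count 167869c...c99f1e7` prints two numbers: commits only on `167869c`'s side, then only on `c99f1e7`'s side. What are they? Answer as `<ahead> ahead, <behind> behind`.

1 ahead, 4 behind

Reachable from 167869c: {167869c, 262b44f}.
Reachable from c99f1e7: {262b44f, 60da3db, aa1ae1d, c99f1e7, d96991a}.
Only in 167869c's history (ahead): {167869c} — 1.
Only in c99f1e7's history (behind): {60da3db, aa1ae1d, c99f1e7, d96991a} — 4.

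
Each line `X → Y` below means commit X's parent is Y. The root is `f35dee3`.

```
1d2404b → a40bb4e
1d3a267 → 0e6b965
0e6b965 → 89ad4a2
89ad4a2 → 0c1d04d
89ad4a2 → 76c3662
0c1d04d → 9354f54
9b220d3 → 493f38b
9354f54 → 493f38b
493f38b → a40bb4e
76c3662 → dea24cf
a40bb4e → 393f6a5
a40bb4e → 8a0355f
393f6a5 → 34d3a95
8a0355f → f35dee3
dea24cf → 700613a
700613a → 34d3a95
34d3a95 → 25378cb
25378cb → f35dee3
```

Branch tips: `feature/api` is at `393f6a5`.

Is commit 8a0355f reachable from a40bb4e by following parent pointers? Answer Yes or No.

Yes

Ancestors of a40bb4e (commits reachable by following parents): {25378cb, 34d3a95, 393f6a5, 8a0355f, a40bb4e, f35dee3}.
8a0355f is in that set, so it is an ancestor of a40bb4e.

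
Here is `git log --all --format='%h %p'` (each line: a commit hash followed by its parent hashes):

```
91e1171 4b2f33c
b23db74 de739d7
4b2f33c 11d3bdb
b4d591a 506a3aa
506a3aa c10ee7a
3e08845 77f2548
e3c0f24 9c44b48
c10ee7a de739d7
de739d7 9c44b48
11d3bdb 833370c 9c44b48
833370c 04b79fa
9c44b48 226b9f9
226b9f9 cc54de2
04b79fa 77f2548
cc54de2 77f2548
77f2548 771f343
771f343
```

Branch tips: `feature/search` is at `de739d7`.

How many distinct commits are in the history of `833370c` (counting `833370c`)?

4

Walking parent pointers from 833370c: reachable set = {04b79fa, 771f343, 77f2548, 833370c}.
That is 4 commits.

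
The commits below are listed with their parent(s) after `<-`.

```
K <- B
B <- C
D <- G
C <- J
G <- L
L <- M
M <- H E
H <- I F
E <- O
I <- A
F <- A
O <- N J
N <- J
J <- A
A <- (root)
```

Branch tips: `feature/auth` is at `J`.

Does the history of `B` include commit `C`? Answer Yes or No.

Yes

Ancestors of B (commits reachable by following parents): {A, B, C, J}.
C is in that set, so it is an ancestor of B.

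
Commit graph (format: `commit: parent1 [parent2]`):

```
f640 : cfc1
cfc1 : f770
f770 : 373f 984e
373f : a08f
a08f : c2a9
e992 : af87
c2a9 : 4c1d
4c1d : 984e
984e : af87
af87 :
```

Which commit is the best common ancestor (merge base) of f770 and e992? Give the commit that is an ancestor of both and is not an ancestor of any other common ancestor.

Ancestors of f770: {373f, 4c1d, 984e, a08f, af87, c2a9, f770}.
Ancestors of e992: {af87, e992}.
Common ancestors: {af87}.
The only common ancestor is af87, so it is the merge base.

af87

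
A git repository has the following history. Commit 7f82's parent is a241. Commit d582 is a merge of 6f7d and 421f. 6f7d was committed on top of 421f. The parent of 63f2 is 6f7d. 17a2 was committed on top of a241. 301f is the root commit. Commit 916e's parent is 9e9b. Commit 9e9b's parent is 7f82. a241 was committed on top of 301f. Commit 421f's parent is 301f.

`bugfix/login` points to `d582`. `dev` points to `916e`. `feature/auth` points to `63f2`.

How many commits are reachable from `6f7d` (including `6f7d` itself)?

Walking parent pointers from 6f7d: reachable set = {301f, 421f, 6f7d}.
That is 3 commits.

3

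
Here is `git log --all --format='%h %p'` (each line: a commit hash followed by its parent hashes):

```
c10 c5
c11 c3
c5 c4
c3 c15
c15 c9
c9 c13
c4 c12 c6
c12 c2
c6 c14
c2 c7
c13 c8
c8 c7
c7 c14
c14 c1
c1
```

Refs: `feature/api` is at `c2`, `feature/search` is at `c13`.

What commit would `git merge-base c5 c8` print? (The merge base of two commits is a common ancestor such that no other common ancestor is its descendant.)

Ancestors of c5: {c1, c12, c14, c2, c4, c5, c6, c7}.
Ancestors of c8: {c1, c14, c7, c8}.
Common ancestors: {c1, c14, c7}.
Among these, c7 is not an ancestor of any other common ancestor — it is the merge base.

c7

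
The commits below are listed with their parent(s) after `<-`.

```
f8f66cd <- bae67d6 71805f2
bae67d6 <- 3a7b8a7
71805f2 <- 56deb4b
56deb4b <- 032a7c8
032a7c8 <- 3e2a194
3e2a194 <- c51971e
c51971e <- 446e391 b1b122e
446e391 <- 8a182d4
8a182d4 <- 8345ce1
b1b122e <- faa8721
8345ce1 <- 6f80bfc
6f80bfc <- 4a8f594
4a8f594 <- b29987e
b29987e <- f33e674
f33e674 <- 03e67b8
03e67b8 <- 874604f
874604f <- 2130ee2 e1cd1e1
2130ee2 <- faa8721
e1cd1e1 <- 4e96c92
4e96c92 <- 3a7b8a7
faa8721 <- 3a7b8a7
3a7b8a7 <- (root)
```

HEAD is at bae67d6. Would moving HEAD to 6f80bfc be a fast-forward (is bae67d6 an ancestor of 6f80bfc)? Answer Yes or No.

A fast-forward from bae67d6 to 6f80bfc is possible iff bae67d6 is an ancestor of 6f80bfc.
Ancestors of 6f80bfc: {03e67b8, 2130ee2, 3a7b8a7, 4a8f594, 4e96c92, 6f80bfc, 874604f, b29987e, e1cd1e1, f33e674, faa8721}.
bae67d6 is not among them, so fast-forward is not possible.

No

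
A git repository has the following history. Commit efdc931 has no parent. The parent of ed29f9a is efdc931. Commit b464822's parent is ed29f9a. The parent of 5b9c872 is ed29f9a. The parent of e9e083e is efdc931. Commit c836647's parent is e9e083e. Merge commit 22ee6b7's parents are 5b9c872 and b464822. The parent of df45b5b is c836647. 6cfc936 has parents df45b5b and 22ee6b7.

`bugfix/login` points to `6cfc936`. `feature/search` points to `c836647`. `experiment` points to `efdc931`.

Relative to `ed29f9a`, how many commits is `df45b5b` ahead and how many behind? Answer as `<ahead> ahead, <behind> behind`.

3 ahead, 1 behind

Reachable from df45b5b: {c836647, df45b5b, e9e083e, efdc931}.
Reachable from ed29f9a: {ed29f9a, efdc931}.
Only in df45b5b's history (ahead): {c836647, df45b5b, e9e083e} — 3.
Only in ed29f9a's history (behind): {ed29f9a} — 1.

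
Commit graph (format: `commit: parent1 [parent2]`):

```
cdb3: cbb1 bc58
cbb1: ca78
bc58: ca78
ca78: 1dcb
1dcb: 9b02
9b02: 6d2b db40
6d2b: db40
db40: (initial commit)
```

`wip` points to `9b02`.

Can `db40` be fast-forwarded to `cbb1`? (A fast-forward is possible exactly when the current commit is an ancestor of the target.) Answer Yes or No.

A fast-forward from db40 to cbb1 is possible iff db40 is an ancestor of cbb1.
Ancestors of cbb1: {1dcb, 6d2b, 9b02, ca78, cbb1, db40}.
db40 is among them, so fast-forward is possible.

Yes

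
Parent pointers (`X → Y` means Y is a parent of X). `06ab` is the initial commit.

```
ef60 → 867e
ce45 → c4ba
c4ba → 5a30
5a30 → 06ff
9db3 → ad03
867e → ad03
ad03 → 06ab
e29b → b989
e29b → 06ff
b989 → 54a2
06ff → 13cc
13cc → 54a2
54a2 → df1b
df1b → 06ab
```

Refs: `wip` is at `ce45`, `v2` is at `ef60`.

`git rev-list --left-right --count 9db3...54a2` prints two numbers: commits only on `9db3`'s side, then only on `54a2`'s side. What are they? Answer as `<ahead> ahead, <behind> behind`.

2 ahead, 2 behind

Reachable from 9db3: {06ab, 9db3, ad03}.
Reachable from 54a2: {06ab, 54a2, df1b}.
Only in 9db3's history (ahead): {9db3, ad03} — 2.
Only in 54a2's history (behind): {54a2, df1b} — 2.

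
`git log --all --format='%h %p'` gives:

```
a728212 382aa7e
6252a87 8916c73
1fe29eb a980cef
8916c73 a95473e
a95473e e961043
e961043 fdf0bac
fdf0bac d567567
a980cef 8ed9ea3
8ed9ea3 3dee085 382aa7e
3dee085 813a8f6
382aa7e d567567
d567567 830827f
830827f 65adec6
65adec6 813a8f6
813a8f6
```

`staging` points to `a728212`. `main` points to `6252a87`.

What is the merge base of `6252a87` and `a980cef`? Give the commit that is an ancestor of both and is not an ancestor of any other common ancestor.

d567567

Ancestors of 6252a87: {6252a87, 65adec6, 813a8f6, 830827f, 8916c73, a95473e, d567567, e961043, fdf0bac}.
Ancestors of a980cef: {382aa7e, 3dee085, 65adec6, 813a8f6, 830827f, 8ed9ea3, a980cef, d567567}.
Common ancestors: {65adec6, 813a8f6, 830827f, d567567}.
Among these, d567567 is not an ancestor of any other common ancestor — it is the merge base.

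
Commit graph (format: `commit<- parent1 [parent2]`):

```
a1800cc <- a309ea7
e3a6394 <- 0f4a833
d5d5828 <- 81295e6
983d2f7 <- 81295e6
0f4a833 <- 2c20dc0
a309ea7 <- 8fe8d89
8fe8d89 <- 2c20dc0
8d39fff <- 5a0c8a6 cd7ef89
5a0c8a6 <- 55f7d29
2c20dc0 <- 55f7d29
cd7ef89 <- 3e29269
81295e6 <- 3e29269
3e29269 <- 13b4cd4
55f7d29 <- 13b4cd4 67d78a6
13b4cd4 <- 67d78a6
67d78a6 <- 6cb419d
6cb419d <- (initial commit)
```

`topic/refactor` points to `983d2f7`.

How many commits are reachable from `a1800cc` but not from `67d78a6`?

Reachable from a1800cc: {13b4cd4, 2c20dc0, 55f7d29, 67d78a6, 6cb419d, 8fe8d89, a1800cc, a309ea7}.
Reachable from 67d78a6: {67d78a6, 6cb419d}.
In a1800cc's history but not 67d78a6's: {13b4cd4, 2c20dc0, 55f7d29, 8fe8d89, a1800cc, a309ea7} — 6 commits.

6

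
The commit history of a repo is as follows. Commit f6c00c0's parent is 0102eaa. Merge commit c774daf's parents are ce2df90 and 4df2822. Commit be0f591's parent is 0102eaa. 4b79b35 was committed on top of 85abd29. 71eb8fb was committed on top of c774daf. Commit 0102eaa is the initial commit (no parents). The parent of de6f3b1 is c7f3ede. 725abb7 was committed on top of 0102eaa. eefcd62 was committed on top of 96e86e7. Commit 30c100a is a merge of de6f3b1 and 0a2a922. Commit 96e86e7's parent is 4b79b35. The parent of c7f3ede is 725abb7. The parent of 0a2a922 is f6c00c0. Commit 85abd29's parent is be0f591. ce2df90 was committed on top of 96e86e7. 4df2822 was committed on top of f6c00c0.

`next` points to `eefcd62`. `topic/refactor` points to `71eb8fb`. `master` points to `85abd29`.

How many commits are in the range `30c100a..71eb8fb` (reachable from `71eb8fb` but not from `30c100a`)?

8

Reachable from 71eb8fb: {0102eaa, 4b79b35, 4df2822, 71eb8fb, 85abd29, 96e86e7, be0f591, c774daf, ce2df90, f6c00c0}.
Reachable from 30c100a: {0102eaa, 0a2a922, 30c100a, 725abb7, c7f3ede, de6f3b1, f6c00c0}.
In 71eb8fb's history but not 30c100a's: {4b79b35, 4df2822, 71eb8fb, 85abd29, 96e86e7, be0f591, c774daf, ce2df90} — 8 commits.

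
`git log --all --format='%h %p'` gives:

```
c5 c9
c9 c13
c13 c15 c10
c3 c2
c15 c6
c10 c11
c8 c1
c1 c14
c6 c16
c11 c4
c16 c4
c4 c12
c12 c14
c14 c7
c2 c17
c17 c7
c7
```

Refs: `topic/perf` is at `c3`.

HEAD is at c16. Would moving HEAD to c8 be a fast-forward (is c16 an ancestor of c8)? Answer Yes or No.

No

A fast-forward from c16 to c8 is possible iff c16 is an ancestor of c8.
Ancestors of c8: {c1, c14, c7, c8}.
c16 is not among them, so fast-forward is not possible.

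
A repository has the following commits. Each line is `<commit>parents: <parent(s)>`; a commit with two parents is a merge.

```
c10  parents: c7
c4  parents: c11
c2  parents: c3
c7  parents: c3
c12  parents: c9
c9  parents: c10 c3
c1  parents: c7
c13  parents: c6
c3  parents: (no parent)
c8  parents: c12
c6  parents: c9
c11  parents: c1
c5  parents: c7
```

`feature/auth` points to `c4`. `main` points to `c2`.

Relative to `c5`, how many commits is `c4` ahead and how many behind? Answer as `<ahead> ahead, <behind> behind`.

Reachable from c4: {c1, c11, c3, c4, c7}.
Reachable from c5: {c3, c5, c7}.
Only in c4's history (ahead): {c1, c11, c4} — 3.
Only in c5's history (behind): {c5} — 1.

3 ahead, 1 behind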